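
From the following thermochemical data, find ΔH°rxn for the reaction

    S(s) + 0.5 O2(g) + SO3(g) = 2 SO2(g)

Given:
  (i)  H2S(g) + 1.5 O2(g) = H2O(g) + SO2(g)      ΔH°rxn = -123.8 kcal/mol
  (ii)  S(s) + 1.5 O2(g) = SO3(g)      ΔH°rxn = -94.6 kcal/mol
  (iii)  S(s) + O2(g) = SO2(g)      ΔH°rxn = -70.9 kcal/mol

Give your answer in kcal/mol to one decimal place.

ΔH°rxn = -47.2 kcal/mol

(i): not needed (H2S(g) appears nowhere else).
(ii) reversed (reverse to put SO3(g) on the reactant side): +94.6 kcal/mol
(iii) × 2: (2)·(-70.9) = -141.8 kcal/mol
Since enthalpy is a state function, ΔH°rxn = (-1)·(-94.6) + (2)·(-70.9) = -47.2 kcal/mol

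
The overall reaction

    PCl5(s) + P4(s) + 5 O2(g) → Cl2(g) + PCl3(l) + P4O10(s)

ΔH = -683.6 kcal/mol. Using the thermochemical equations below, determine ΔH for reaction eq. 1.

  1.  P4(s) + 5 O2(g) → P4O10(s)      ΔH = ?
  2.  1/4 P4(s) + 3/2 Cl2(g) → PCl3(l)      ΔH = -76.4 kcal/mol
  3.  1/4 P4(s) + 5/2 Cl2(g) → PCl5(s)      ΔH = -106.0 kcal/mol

ΔH = -713.2 kcal/mol

eq. 1 as written: contributes x
eq. 2 as written: -76.4 kcal/mol
eq. 3 reversed: +106.0 kcal/mol
-683.6 = (-76.4) + (+106.0) + x
x = (-683.6 − (+29.6)) / (1) = -713.2 kcal/mol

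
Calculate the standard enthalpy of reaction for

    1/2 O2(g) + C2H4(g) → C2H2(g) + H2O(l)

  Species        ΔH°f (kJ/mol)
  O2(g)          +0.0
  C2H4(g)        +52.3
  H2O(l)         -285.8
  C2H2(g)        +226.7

Products: 1·(+226.7) + 1·(-285.8) = -59.1
Reactants: 1/2·(+0.0) + 1·(+52.3) = +52.3
ΔH°rxn = (-59.1) − (+52.3) = -111.4 kJ/mol

ΔH°rxn = -111.4 kJ/mol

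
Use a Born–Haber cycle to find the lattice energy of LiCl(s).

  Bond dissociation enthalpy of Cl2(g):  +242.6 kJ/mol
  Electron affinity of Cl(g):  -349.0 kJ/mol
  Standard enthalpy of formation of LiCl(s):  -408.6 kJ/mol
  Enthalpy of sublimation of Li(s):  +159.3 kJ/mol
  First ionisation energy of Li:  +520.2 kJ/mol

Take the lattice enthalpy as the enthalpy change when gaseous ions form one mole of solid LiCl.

ΔHf° = 1·ΔHsub + 1·(ΣIE) + 1/2·D(Cl2) + 1·EA + U
-408.6 = 1·(+159.3) + 1·(+520.2) + 1/2·(+242.6) + 1·(-349.0) + U
U = -408.6 − (+451.8) = -860.4 kJ/mol

U = -860.4 kJ/mol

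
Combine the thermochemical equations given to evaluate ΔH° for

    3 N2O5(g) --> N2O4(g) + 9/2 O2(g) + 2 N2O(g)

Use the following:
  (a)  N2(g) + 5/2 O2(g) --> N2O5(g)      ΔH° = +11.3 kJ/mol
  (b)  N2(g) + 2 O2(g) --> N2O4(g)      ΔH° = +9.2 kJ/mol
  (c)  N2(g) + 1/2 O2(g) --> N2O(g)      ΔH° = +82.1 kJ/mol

(a) reversed and × 3 (N2O5(g) must end up as a reactant; ×3 to match 3 N2O5(g) in the target): (-3)·(+11.3) = -33.9 kJ/mol
(b) as written (N2O4(g) already on the product side): +9.2 kJ/mol
(c) × 2 (scale by 2 for the 2 N2O(g)): (2)·(+82.1) = +164.2 kJ/mol
Combining the equations, ΔH° = (-33.9) + (+9.2) + (+164.2) = 139.5 kJ/mol

ΔH° = 139.5 kJ/mol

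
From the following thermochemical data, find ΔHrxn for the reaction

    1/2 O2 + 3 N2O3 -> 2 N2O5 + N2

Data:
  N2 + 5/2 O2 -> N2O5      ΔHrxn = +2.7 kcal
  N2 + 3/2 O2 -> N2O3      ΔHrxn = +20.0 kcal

ΔHrxn = -54.6 kcal

equation 1 × 2: (2)·(+2.7) = +5.4 kcal
equation 2 reversed and × 3: (-3)·(+20.0) = -60.0 kcal
ΔHrxn = (2)·(+2.7) + (-3)·(+20.0) = -54.6 kcal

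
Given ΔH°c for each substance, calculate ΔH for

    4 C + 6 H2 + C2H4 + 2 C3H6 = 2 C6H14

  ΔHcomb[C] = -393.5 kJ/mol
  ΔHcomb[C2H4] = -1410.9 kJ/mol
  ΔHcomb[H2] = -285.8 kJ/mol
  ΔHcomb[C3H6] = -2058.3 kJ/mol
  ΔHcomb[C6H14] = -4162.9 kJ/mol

ΔH = -490.5 kJ/mol

With combustion enthalpies, reactants minus products:
= [4·(-393.5) + 6·(-285.8) + 1·(-1410.9) + 2·(-2058.3)] − [2·(-4162.9)]
= -490.5 kJ/mol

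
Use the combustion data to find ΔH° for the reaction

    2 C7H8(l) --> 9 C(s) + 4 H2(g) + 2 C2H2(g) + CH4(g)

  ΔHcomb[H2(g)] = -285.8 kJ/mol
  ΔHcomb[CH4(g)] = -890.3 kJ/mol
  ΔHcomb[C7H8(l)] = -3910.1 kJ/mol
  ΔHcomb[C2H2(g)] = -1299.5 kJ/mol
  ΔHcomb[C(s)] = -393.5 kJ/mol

With combustion enthalpies, reactants minus products:
= [2·(-3910.1)] − [9·(-393.5) + 4·(-285.8) + 2·(-1299.5) + 1·(-890.3)]
= 353.8 kJ/mol

ΔH° = 353.8 kJ/mol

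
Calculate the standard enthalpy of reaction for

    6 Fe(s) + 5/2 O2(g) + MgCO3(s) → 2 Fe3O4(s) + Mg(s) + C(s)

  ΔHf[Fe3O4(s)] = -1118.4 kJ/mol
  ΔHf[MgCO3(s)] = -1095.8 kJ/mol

ΔH°rxn = Σ nΔHf°(products) − Σ nΔHf°(reactants).
Products: 2·(-1118.4) + 1·(+0.0) + 1·(+0.0) = -2236.8
Reactants: 6·(+0.0) + 5/2·(+0.0) + 1·(-1095.8) = -1095.8
ΔHrxn = (-2236.8) − (-1095.8) = -1141.0 kJ/mol

ΔHrxn = -1141.0 kJ/mol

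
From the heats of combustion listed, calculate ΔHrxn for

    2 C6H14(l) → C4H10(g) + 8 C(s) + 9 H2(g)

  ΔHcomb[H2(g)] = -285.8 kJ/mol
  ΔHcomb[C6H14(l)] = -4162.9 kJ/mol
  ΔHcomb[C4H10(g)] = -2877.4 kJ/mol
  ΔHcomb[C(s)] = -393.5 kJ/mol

With combustion enthalpies, reactants minus products:
= [2·(-4162.9)] − [1·(-2877.4) + 8·(-393.5) + 9·(-285.8)]
= 271.8 kJ/mol

ΔHrxn = 271.8 kJ/mol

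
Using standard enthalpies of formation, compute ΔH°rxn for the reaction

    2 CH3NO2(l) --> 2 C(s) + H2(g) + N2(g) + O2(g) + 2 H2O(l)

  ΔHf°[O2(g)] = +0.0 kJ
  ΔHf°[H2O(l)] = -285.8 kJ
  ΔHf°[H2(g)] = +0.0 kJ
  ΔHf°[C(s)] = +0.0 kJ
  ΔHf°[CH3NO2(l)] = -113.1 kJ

ΔH°rxn = -345.4 kJ

ΔH°rxn = Σ nΔHf°(products) − Σ nΔHf°(reactants).
Products: 2·(+0.0) + 1·(+0.0) + 1·(+0.0) + 1·(+0.0) + 2·(-285.8) = -571.6
Reactants: 2·(-113.1) = -226.2
ΔH°rxn = (-571.6) − (-226.2) = -345.4 kJ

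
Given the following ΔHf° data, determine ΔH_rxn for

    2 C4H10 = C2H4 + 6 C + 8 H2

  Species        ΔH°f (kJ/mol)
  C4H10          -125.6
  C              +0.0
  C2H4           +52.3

ΔH_rxn = 303.5 kJ/mol

Products: 1·(+52.3) + 6·(+0.0) + 8·(+0.0) = +52.3
Reactants: 2·(-125.6) = -251.2
ΔH_rxn = (+52.3) − (-251.2) = 303.5 kJ/mol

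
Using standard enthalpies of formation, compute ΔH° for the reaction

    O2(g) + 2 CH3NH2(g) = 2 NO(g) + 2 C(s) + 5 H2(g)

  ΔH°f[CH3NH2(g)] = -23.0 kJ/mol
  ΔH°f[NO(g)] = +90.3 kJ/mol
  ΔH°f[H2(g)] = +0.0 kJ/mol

Products: 2·(+90.3) + 2·(+0.0) + 5·(+0.0) = +180.6
Reactants: 1·(+0.0) + 2·(-23.0) = -46.0
ΔH° = (+180.6) − (-46.0) = 226.6 kJ/mol

ΔH° = 226.6 kJ/mol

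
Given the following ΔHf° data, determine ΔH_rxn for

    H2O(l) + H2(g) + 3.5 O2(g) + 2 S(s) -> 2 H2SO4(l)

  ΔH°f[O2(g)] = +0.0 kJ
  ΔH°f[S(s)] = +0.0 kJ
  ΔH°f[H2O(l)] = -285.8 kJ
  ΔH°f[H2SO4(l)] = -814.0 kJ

Products: 2·(-814.0) = -1628.0
Reactants: 1·(-285.8) + 1·(+0.0) + 7/2·(+0.0) + 2·(+0.0) = -285.8
ΔH_rxn = (-1628.0) − (-285.8) = -1342.2 kJ

ΔH_rxn = -1342.2 kJ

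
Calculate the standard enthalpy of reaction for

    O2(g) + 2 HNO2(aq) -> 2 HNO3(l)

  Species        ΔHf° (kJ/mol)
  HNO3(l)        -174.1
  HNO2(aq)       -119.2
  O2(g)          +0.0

Products: 2·(-174.1) = -348.2
Reactants: 1·(+0.0) + 2·(-119.2) = -238.4
ΔH°rxn = (-348.2) − (-238.4) = -109.8 kJ/mol

ΔH°rxn = -109.8 kJ/mol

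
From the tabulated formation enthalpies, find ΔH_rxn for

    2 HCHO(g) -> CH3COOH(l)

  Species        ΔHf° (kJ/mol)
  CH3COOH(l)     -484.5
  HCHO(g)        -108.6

ΔH_rxn = -267.3 kJ/mol

Products: 1·(-484.5) = -484.5
Reactants: 2·(-108.6) = -217.2
ΔH_rxn = (-484.5) − (-217.2) = -267.3 kJ/mol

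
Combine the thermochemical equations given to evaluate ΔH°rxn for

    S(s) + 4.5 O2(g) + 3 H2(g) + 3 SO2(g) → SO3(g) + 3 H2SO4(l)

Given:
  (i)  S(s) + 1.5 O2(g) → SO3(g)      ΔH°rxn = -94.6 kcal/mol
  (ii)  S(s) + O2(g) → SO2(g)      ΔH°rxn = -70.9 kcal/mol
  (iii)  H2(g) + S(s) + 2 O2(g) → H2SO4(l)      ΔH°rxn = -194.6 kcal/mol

(i) as written: -94.6 kcal/mol
(ii) reversed and × 3: (-3)·(-70.9) = +212.7 kcal/mol
(iii) × 3: (3)·(-194.6) = -583.8 kcal/mol
ΔH°rxn = (-94.6) + (+212.7) + (-583.8) = -465.7 kcal/mol

ΔH°rxn = -465.7 kcal/mol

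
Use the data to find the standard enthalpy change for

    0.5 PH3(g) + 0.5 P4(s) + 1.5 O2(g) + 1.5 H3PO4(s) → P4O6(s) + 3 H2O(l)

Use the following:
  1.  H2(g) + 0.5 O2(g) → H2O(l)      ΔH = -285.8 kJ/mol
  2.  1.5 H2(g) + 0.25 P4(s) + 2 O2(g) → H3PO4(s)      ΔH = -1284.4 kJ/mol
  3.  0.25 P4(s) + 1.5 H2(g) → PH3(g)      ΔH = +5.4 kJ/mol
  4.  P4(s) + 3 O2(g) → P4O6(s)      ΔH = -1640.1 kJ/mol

eq. 1 × 3: (3)·(-285.8) = -857.4 kJ/mol
eq. 2 reversed and × 3/2: (-3/2)·(-1284.4) = +1926.6 kJ/mol
eq. 3 reversed and × 1/2: (-1/2)·(+5.4) = -2.7 kJ/mol
eq. 4 as written: -1640.1 kJ/mol
Since enthalpy is a state function, ΔH = (-857.4) + (+1926.6) + (-2.7) + (-1640.1) = -573.6 kJ/mol

ΔH = -573.6 kJ/mol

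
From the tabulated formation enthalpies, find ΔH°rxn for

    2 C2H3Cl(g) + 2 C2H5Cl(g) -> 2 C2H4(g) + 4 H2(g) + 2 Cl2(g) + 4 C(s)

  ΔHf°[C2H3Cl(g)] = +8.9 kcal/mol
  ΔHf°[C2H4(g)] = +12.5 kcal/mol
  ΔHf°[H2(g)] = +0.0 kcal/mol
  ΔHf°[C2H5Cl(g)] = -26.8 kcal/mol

ΔH°rxn = 60.8 kcal/mol

Products: 2·(+12.5) + 4·(+0.0) + 2·(+0.0) + 4·(+0.0) = +25.0
Reactants: 2·(+8.9) + 2·(-26.8) = -35.8
ΔH°rxn = (+25.0) − (-35.8) = 60.8 kcal/mol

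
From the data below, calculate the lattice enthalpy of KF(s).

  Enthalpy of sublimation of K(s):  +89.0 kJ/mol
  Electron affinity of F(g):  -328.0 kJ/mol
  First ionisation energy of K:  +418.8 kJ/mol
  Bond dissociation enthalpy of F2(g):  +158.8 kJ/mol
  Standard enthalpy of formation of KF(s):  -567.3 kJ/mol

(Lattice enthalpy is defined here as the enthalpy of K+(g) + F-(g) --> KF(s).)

ΔHf° = 1·ΔHsub + 1·(ΣIE) + 1/2·D(F2) + 1·EA + U
-567.3 = 1·(+89.0) + 1·(+418.8) + 1/2·(+158.8) + 1·(-328.0) + U
U = -567.3 − (+259.2) = -826.5 kJ/mol

U = -826.5 kJ/mol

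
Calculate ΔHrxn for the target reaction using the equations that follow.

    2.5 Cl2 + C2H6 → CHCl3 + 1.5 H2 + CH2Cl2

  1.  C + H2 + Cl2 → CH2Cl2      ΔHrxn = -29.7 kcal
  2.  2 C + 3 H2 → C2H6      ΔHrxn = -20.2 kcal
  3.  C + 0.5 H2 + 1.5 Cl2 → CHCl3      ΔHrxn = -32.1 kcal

ΔHrxn = -41.6 kcal

eq. 1 as written (CH2Cl2 already on the product side): -29.7 kcal
eq. 2 reversed (C2H6 must end up as a reactant): +20.2 kcal
eq. 3 as written (CHCl3 already on the product side): -32.1 kcal
Combining the equations, ΔHrxn = (-29.7) + (+20.2) + (-32.1) = -41.6 kcal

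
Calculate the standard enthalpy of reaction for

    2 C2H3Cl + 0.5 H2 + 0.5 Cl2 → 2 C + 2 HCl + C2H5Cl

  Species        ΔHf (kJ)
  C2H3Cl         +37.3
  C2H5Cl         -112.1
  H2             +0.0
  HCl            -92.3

ΔH_rxn = -371.3 kJ

Products: 2·(+0.0) + 2·(-92.3) + 1·(-112.1) = -296.7
Reactants: 2·(+37.3) + 1/2·(+0.0) + 1/2·(+0.0) = +74.6
ΔH_rxn = (-296.7) − (+74.6) = -371.3 kJ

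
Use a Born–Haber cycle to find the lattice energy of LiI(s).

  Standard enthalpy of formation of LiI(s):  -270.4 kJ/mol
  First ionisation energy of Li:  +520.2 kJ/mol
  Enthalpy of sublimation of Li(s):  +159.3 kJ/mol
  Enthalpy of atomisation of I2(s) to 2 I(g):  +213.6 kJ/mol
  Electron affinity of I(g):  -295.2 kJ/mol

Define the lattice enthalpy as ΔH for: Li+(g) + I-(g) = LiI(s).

U = -761.5 kJ/mol

ΔHf° = 1·ΔHsub + 1·(ΣIE) + 1/2·D(I2) + 1·EA + U
-270.4 = 1·(+159.3) + 1·(+520.2) + 1/2·(+213.6) + 1·(-295.2) + U
U = -270.4 − (+491.1) = -761.5 kJ/mol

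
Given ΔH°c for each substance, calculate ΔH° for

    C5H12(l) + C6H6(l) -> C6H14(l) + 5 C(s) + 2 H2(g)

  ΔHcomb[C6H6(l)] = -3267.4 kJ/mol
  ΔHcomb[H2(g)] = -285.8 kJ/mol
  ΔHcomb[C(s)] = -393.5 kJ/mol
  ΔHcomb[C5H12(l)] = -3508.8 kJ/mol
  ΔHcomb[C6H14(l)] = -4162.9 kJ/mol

With combustion enthalpies, reactants minus products:
= [1·(-3508.8) + 1·(-3267.4)] − [1·(-4162.9) + 5·(-393.5) + 2·(-285.8)]
= -74.2 kJ/mol

ΔH° = -74.2 kJ/mol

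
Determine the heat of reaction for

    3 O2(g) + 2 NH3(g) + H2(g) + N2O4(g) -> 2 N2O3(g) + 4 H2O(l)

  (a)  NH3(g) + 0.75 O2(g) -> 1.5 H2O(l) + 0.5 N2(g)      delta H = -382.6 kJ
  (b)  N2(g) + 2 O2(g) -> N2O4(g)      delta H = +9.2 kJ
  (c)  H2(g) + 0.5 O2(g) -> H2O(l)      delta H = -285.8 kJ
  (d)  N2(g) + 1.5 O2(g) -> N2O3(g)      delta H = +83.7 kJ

delta H = -892.8 kJ

(a) × 2 (scale by 2 for the 2 NH3(g)): (2)·(-382.6) = -765.2 kJ
(b) reversed (reverse to put N2O4(g) on the reactant side): -9.2 kJ
(c) as written (H2(g) already on the reactant side): -285.8 kJ
(d) × 2 (×2 to match 2 N2O3(g) in the target): (2)·(+83.7) = +167.4 kJ
By Hess's law, delta H = (-765.2) + (-9.2) + (-285.8) + (+167.4) = -892.8 kJ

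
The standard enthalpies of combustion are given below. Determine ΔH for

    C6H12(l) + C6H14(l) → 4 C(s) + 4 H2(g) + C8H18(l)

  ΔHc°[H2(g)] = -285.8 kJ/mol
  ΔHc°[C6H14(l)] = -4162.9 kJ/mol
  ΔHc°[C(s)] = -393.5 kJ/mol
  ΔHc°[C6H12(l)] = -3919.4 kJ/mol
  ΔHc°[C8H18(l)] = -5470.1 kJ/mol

Using ΔH = Σ nΔHc°(reactants) − Σ nΔHc°(products):
= [1·(-3919.4) + 1·(-4162.9)] − [4·(-393.5) + 4·(-285.8) + 1·(-5470.1)]
= 105.0 kJ/mol

ΔH = 105.0 kJ/mol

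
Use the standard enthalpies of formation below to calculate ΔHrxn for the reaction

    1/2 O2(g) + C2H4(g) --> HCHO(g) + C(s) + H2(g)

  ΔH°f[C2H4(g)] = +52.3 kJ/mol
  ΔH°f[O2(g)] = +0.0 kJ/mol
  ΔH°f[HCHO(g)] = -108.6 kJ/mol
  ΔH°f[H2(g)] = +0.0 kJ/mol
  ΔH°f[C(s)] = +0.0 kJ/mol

Products: 1·(-108.6) + 1·(+0.0) + 1·(+0.0) = -108.6
Reactants: 1/2·(+0.0) + 1·(+52.3) = +52.3
ΔHrxn = (-108.6) − (+52.3) = -160.9 kJ/mol

ΔHrxn = -160.9 kJ/mol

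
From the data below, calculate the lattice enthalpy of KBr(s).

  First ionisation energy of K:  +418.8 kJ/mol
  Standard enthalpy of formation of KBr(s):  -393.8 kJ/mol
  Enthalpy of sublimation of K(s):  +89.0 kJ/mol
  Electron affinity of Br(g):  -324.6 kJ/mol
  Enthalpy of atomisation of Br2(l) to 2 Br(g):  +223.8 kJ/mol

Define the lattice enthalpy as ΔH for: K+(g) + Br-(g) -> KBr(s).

U = -688.9 kJ/mol

ΔHf° = 1·ΔHsub + 1·(ΣIE) + 1/2·D(Br2) + 1·EA + U
-393.8 = 1·(+89.0) + 1·(+418.8) + 1/2·(+223.8) + 1·(-324.6) + U
U = -393.8 − (+295.1) = -688.9 kJ/mol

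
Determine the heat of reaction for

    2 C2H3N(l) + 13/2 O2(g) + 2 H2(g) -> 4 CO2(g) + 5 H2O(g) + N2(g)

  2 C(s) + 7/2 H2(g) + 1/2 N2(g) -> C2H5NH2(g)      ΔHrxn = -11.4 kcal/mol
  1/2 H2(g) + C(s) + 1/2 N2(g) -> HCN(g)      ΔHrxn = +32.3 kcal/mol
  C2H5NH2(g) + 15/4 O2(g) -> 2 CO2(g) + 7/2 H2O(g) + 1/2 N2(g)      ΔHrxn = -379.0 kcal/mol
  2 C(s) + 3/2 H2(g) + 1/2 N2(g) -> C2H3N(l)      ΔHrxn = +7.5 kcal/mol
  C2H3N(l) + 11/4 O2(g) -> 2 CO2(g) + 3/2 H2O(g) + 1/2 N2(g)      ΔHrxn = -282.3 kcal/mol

equation 1 as written: -11.4 kcal/mol
equation 2: not needed (HCN(g) appears nowhere else).
equation 3 as written: -379.0 kcal/mol
equation 4 reversed: -7.5 kcal/mol
equation 5 as written: -282.3 kcal/mol
ΔHrxn = (-11.4) + (-379.0) + (-7.5) + (-282.3) = -680.2 kcal/mol

ΔHrxn = -680.2 kcal/mol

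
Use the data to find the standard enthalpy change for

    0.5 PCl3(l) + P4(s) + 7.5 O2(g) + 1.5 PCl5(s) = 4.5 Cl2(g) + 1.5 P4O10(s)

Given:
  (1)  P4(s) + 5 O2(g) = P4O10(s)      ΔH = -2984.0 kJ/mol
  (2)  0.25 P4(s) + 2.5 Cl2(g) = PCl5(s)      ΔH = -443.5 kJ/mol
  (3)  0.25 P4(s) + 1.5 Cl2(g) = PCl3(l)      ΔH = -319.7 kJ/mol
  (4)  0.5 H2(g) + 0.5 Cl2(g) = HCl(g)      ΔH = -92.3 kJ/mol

ΔH = -3650.9 kJ/mol

(1) × 3/2 (scale by 3/2 for the 3/2 P4O10(s)): (3/2)·(-2984.0) = -4476.0 kJ/mol
(2) reversed and × 3/2 (reverse to put PCl5(s) on the reactant side; scale by 3/2 for the 3/2 PCl5(s)): (-3/2)·(-443.5) = +665.25 kJ/mol
(3) reversed and × 1/2 (PCl3(l) must end up as a reactant; scale by 1/2 for the 1/2 PCl3(l)): (-1/2)·(-319.7) = +159.85 kJ/mol
(4): not needed (HCl(g) appears nowhere else).
Since enthalpy is a state function, ΔH = (-4476.0) + (+665.25) + (+159.85) = -3650.9 kJ/mol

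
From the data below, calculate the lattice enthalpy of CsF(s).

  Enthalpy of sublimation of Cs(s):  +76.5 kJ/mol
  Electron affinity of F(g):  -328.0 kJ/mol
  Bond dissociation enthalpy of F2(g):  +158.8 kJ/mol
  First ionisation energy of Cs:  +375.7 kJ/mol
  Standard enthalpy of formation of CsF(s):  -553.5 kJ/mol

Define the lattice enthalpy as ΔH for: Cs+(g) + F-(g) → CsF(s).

U = -757.1 kJ/mol

ΔHf° = 1·ΔHsub + 1·(ΣIE) + 1/2·D(F2) + 1·EA + U
-553.5 = 1·(+76.5) + 1·(+375.7) + 1/2·(+158.8) + 1·(-328.0) + U
U = -553.5 − (+203.6) = -757.1 kJ/mol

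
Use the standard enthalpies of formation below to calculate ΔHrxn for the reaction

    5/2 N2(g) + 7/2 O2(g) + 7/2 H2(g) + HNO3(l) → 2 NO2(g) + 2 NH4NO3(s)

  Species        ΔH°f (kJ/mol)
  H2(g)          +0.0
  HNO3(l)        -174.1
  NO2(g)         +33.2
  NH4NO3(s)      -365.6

Products: 2·(+33.2) + 2·(-365.6) = -664.8
Reactants: 5/2·(+0.0) + 7/2·(+0.0) + 7/2·(+0.0) + 1·(-174.1) = -174.1
ΔHrxn = (-664.8) − (-174.1) = -490.7 kJ/mol

ΔHrxn = -490.7 kJ/mol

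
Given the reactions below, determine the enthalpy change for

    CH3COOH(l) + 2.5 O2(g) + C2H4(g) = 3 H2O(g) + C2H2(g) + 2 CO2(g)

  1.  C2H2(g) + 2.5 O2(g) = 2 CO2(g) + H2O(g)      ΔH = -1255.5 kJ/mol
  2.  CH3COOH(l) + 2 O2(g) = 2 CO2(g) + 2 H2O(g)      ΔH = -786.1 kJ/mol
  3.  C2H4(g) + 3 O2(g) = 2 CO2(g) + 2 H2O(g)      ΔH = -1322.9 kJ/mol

ΔH = -853.5 kJ/mol

eq. 1 reversed (reverse to put C2H2(g) on the product side): +1255.5 kJ/mol
eq. 2 as written (CH3COOH(l) already on the reactant side): -786.1 kJ/mol
eq. 3 as written (C2H4(g) already on the reactant side): -1322.9 kJ/mol
Combining the equations, ΔH = (+1255.5) + (-786.1) + (-1322.9) = -853.5 kJ/mol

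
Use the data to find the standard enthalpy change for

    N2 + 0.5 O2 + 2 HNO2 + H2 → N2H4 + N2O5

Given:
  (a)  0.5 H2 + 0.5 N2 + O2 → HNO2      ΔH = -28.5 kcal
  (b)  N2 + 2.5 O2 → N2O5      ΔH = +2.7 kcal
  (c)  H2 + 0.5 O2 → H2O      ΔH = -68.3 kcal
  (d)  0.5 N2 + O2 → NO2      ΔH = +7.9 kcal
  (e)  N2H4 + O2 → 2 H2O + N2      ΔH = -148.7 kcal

(a) reversed and × 2: (-2)·(-28.5) = +57.0 kcal
(b) as written: +2.7 kcal
(c) × 2: (2)·(-68.3) = -136.6 kcal
(d): not needed.
(e) reversed: +148.7 kcal
ΔH = (-2)·(-28.5) + (1)·(+2.7) + (2)·(-68.3) + (-1)·(-148.7) = 71.8 kcal

ΔH = 71.8 kcal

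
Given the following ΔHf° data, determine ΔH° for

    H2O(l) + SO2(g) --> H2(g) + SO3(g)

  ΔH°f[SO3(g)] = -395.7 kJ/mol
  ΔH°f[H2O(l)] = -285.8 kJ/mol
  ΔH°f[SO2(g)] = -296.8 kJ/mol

ΔH°rxn = Σ nΔHf°(products) − Σ nΔHf°(reactants).
Products: 1·(+0.0) + 1·(-395.7) = -395.7
Reactants: 1·(-285.8) + 1·(-296.8) = -582.6
ΔH° = (-395.7) − (-582.6) = 186.9 kJ/mol

ΔH° = 186.9 kJ/mol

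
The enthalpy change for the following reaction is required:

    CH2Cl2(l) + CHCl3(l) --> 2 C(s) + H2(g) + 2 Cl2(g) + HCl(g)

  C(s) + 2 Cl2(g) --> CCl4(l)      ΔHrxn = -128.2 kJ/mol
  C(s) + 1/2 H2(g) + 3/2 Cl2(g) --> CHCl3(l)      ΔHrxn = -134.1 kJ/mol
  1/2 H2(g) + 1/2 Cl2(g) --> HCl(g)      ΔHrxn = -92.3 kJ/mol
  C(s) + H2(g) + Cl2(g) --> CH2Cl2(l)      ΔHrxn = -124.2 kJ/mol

ΔHrxn = 166.0 kJ/mol

equation 1: not needed (CCl4(l) appears nowhere else).
equation 2 reversed (reverse to put CHCl3(l) on the reactant side): +134.1 kJ/mol
equation 3 as written (HCl(g) already on the product side): -92.3 kJ/mol
equation 4 reversed (reverse to put CH2Cl2(l) on the reactant side): +124.2 kJ/mol
Summing the manipulated equations, ΔHrxn = (-1)·(-134.1) + (1)·(-92.3) + (-1)·(-124.2) = 166.0 kJ/mol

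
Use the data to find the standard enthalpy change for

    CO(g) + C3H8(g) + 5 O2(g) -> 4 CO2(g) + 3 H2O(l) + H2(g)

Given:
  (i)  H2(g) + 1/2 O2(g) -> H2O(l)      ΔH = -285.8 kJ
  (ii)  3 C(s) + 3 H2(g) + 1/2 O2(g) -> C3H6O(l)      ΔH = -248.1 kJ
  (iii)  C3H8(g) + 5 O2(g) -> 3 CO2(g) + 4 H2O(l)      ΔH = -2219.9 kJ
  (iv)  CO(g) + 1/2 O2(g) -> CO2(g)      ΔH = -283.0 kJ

ΔH = -2217.1 kJ

(i) reversed: +285.8 kJ
(ii): not needed.
(iii) as written: -2219.9 kJ
(iv) as written: -283.0 kJ
By Hess's law, ΔH = (-1)·(-285.8) + (1)·(-2219.9) + (1)·(-283.0) = -2217.1 kJ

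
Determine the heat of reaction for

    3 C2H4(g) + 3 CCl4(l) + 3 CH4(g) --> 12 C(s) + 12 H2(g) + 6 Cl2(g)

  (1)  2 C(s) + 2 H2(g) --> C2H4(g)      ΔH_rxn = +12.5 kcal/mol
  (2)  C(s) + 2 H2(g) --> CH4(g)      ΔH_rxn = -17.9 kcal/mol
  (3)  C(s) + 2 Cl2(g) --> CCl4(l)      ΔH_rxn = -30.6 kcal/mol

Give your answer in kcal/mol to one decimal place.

ΔH_rxn = 108.0 kcal/mol

(1) reversed and × 3: (-3)·(+12.5) = -37.5 kcal/mol
(2) reversed and × 3: (-3)·(-17.9) = +53.7 kcal/mol
(3) reversed and × 3: (-3)·(-30.6) = +91.8 kcal/mol
Summing the manipulated equations, ΔH_rxn = (-37.5) + (+53.7) + (+91.8) = 108.0 kcal/mol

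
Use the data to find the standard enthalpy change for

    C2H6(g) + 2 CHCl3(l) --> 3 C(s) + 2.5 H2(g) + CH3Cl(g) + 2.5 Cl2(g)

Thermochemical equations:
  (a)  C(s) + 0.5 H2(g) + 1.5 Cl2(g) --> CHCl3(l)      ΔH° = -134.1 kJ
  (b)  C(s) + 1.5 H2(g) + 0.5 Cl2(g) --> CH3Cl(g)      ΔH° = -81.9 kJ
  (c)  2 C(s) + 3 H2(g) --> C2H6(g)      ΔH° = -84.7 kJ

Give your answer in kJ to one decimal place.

ΔH° = 271.0 kJ

(a) reversed and × 2 (CHCl3(l) must end up as a reactant; scale by 2 for the 2 CHCl3(l)): (-2)·(-134.1) = +268.2 kJ
(b) as written (CH3Cl(g) already on the product side): -81.9 kJ
(c) reversed (reverse to put C2H6(g) on the reactant side): +84.7 kJ
ΔH° = (+268.2) + (-81.9) + (+84.7) = 271.0 kJ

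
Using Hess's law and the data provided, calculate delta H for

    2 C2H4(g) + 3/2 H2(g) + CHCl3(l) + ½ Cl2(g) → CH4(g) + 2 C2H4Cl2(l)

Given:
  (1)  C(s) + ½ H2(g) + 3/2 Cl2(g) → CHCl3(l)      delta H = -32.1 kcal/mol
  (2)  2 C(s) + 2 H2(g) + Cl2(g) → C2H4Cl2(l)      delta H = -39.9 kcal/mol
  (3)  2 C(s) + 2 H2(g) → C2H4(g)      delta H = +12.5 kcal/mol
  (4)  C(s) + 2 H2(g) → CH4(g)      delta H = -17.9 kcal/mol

delta H = -90.6 kcal/mol

(1) reversed (CHCl3(l) must end up as a reactant): +32.1 kcal/mol
(2) × 2 (scale by 2 for the 2 C2H4Cl2(l)): (2)·(-39.9) = -79.8 kcal/mol
(3) reversed and × 2 (reverse to put C2H4(g) on the reactant side; scale by 2 for the 2 C2H4(g)): (-2)·(+12.5) = -25.0 kcal/mol
(4) as written (CH4(g) already on the product side): -17.9 kcal/mol
Combining the equations, delta H = (-1)·(-32.1) + (2)·(-39.9) + (-2)·(+12.5) + (1)·(-17.9) = -90.6 kcal/mol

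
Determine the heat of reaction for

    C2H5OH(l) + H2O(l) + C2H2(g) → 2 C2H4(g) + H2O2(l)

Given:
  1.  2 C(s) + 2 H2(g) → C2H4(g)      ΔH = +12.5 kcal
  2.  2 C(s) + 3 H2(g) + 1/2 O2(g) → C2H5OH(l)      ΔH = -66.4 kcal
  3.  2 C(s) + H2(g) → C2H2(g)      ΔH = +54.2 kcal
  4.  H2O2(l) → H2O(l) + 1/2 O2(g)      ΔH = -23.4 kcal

eq. 1 × 2 (scale by 2 for the 2 C2H4(g)): (2)·(+12.5) = +25.0 kcal
eq. 2 reversed (C2H5OH(l) must end up as a reactant): +66.4 kcal
eq. 3 reversed (C2H2(g) must end up as a reactant): -54.2 kcal
eq. 4 reversed (H2O2(l) must end up as a product): +23.4 kcal
Combining the equations, ΔH = (+25.0) + (+66.4) + (-54.2) + (+23.4) = 60.6 kcal

ΔH = 60.6 kcal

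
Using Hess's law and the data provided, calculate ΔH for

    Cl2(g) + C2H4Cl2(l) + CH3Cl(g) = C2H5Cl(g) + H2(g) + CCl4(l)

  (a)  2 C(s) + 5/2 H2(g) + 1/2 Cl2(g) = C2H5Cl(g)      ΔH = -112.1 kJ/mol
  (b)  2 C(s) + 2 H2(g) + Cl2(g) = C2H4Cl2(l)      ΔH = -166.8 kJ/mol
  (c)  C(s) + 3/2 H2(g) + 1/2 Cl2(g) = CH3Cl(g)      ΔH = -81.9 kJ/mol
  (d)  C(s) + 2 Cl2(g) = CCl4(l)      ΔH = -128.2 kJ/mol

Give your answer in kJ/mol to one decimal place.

ΔH = 8.4 kJ/mol

(a) as written (C2H5Cl(g) already on the product side): -112.1 kJ/mol
(b) reversed (C2H4Cl2(l) must end up as a reactant): +166.8 kJ/mol
(c) reversed (reverse to put CH3Cl(g) on the reactant side): +81.9 kJ/mol
(d) as written (CCl4(l) already on the product side): -128.2 kJ/mol
ΔH = (1)·(-112.1) + (-1)·(-166.8) + (-1)·(-81.9) + (1)·(-128.2) = 8.4 kJ/mol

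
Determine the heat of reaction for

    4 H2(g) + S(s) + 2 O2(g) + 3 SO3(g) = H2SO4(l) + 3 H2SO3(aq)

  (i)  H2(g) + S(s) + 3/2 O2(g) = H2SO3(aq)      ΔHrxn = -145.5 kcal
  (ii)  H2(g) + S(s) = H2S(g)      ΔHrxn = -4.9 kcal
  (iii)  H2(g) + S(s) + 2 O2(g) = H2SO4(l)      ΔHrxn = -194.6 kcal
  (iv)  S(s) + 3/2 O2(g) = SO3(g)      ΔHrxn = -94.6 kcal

(i) × 3 (×3 to match 3 H2SO3(aq) in the target): (3)·(-145.5) = -436.5 kcal
(ii): not needed (H2S(g) appears nowhere else).
(iii) as written (H2SO4(l) already on the product side): -194.6 kcal
(iv) reversed and × 3 (SO3(g) must end up as a reactant; scale by 3 for the 3 SO3(g)): (-3)·(-94.6) = +283.8 kcal
Since enthalpy is a state function, ΔHrxn = (-436.5) + (-194.6) + (+283.8) = -347.3 kcal

ΔHrxn = -347.3 kcal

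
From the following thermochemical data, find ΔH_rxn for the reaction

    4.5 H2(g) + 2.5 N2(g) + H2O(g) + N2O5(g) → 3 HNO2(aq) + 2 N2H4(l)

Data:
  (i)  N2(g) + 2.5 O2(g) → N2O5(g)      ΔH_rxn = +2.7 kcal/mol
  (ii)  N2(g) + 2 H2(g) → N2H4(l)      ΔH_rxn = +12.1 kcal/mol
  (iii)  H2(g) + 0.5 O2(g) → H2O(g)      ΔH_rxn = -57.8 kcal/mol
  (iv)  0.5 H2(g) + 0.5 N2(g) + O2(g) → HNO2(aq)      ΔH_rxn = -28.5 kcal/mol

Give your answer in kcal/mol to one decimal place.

(i) reversed (reverse to put N2O5(g) on the reactant side): -2.7 kcal/mol
(ii) × 2 (×2 to match 2 N2H4(l) in the target): (2)·(+12.1) = +24.2 kcal/mol
(iii) reversed (H2O(g) must end up as a reactant): +57.8 kcal/mol
(iv) × 3 (×3 to match 3 HNO2(aq) in the target): (3)·(-28.5) = -85.5 kcal/mol
Since enthalpy is a state function, ΔH_rxn = (-2.7) + (+24.2) + (+57.8) + (-85.5) = -6.2 kcal/mol

ΔH_rxn = -6.2 kcal/mol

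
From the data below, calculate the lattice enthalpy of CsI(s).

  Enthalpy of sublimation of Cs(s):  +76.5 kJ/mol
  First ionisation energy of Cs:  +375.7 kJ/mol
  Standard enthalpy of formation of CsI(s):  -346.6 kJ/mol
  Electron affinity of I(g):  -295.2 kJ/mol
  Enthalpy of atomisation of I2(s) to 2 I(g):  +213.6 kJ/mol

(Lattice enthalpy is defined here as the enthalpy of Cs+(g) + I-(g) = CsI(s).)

ΔHf° = 1·ΔHsub + 1·(ΣIE) + 1/2·D(I2) + 1·EA + U
-346.6 = 1·(+76.5) + 1·(+375.7) + 1/2·(+213.6) + 1·(-295.2) + U
U = -346.6 − (+263.8) = -610.4 kJ/mol

U = -610.4 kJ/mol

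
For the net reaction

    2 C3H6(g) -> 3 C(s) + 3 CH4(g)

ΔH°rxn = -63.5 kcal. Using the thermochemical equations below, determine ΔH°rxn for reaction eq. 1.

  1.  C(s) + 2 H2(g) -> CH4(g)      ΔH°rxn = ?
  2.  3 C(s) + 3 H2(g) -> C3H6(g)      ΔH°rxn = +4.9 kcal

ΔH°rxn = -17.9 kcal

eq. 1 × 3 (×3 to match 3 CH4(g) in the target): contributes 3·x
eq. 2 reversed and × 2 (reverse to put C3H6(g) on the reactant side; ×2 to match 2 C3H6(g) in the target): (-2)·(+4.9) = -9.8 kcal
-63.5 = (-9.8) + 3·x
x = (-63.5 − (-9.8)) / (3) = -17.9 kcal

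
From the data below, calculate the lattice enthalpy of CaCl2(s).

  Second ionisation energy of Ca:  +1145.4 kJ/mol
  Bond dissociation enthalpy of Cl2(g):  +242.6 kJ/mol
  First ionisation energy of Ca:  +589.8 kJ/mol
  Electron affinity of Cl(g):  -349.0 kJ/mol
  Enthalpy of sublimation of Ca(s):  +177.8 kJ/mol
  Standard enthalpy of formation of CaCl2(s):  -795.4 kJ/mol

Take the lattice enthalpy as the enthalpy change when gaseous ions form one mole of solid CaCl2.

ΔHf° = 1·ΔHsub + 1·(ΣIE) + 1·D(Cl2) + 2·EA + U
-795.4 = 1·(+177.8) + 1·(+1735.2) + 1·(+242.6) + 2·(-349.0) + U
U = -795.4 − (+1457.6) = -2253.0 kJ/mol

U = -2253.0 kJ/mol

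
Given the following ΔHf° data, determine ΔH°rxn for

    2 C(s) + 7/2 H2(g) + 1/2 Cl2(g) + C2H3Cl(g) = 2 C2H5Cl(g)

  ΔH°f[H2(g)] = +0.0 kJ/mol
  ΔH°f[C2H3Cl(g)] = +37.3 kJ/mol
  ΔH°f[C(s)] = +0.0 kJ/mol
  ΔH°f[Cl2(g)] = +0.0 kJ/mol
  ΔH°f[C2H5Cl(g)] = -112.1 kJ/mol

ΔH°rxn = -261.5 kJ/mol

ΔH°rxn = Σ nΔHf°(products) − Σ nΔHf°(reactants).
Products: 2·(-112.1) = -224.2
Reactants: 2·(+0.0) + 7/2·(+0.0) + 1/2·(+0.0) + 1·(+37.3) = +37.3
ΔH°rxn = (-224.2) − (+37.3) = -261.5 kJ/mol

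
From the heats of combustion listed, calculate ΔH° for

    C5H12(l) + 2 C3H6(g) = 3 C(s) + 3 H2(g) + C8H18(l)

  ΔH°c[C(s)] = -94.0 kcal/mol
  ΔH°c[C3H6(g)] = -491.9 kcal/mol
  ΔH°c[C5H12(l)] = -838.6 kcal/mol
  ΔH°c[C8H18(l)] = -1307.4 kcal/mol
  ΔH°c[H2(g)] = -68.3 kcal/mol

ΔH° = -28.1 kcal/mol

Using ΔH = Σ nΔHc°(reactants) − Σ nΔHc°(products):
= [1·(-838.6) + 2·(-491.9)] − [3·(-94.0) + 3·(-68.3) + 1·(-1307.4)]
= -28.1 kcal/mol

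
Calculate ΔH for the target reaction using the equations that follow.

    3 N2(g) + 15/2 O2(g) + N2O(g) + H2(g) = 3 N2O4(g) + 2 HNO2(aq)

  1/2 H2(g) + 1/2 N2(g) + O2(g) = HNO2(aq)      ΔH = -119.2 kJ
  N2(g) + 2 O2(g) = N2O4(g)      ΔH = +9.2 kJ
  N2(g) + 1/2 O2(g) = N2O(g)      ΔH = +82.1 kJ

ΔH = -292.9 kJ

equation 1 × 2 (scale by 2 for the 2 HNO2(aq)): (2)·(-119.2) = -238.4 kJ
equation 2 × 3 (scale by 3 for the 3 N2O4(g)): (3)·(+9.2) = +27.6 kJ
equation 3 reversed (N2O(g) must end up as a reactant): -82.1 kJ
Summing the manipulated equations, ΔH = (-238.4) + (+27.6) + (-82.1) = -292.9 kJ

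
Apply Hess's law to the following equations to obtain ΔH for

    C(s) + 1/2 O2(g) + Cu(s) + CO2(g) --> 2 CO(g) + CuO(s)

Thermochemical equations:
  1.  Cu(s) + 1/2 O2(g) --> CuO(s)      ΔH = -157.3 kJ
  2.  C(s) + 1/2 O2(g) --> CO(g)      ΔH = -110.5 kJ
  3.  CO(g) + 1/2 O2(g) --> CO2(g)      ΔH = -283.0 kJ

ΔH = 15.2 kJ

eq. 1 as written: -157.3 kJ
eq. 2 as written: -110.5 kJ
eq. 3 reversed: +283.0 kJ
ΔH = (-157.3) + (-110.5) + (+283.0) = 15.2 kJ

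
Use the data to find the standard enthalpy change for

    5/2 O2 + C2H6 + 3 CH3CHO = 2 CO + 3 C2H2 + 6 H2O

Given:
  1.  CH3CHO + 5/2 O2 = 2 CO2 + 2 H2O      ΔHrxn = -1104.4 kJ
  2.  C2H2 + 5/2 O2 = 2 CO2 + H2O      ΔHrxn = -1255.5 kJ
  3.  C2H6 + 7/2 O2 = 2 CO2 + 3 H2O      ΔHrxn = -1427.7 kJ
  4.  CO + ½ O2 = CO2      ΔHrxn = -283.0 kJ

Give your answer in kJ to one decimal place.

eq. 1 × 3 (scale by 3 for the 3 CH3CHO): (3)·(-1104.4) = -3313.2 kJ
eq. 2 reversed and × 3 (reverse to put C2H2 on the product side; scale by 3 for the 3 C2H2): (-3)·(-1255.5) = +3766.5 kJ
eq. 3 as written (C2H6 already on the reactant side): -1427.7 kJ
eq. 4 reversed and × 2 (CO must end up as a product; scale by 2 for the 2 CO): (-2)·(-283.0) = +566.0 kJ
Since enthalpy is a state function, ΔHrxn = (-3313.2) + (+3766.5) + (-1427.7) + (+566.0) = -408.4 kJ

ΔHrxn = -408.4 kJ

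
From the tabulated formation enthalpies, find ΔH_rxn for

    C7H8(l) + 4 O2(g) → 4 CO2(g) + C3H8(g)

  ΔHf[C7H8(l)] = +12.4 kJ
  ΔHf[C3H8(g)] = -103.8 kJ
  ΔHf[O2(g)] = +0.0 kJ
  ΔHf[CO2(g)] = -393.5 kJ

ΔH_rxn = -1690.2 kJ

Products: 4·(-393.5) + 1·(-103.8) = -1677.8
Reactants: 1·(+12.4) + 4·(+0.0) = +12.4
ΔH_rxn = (-1677.8) − (+12.4) = -1690.2 kJ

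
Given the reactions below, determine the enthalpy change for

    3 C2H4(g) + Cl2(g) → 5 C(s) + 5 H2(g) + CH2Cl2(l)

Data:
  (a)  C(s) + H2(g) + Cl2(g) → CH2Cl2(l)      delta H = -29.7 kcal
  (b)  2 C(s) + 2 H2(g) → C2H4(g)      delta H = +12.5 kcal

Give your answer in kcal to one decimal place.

(a) as written (CH2Cl2(l) already on the product side): -29.7 kcal
(b) reversed and × 3 (C2H4(g) must end up as a reactant; scale by 3 for the 3 C2H4(g)): (-3)·(+12.5) = -37.5 kcal
Summing the manipulated equations, delta H = (1)·(-29.7) + (-3)·(+12.5) = -67.2 kcal

delta H = -67.2 kcal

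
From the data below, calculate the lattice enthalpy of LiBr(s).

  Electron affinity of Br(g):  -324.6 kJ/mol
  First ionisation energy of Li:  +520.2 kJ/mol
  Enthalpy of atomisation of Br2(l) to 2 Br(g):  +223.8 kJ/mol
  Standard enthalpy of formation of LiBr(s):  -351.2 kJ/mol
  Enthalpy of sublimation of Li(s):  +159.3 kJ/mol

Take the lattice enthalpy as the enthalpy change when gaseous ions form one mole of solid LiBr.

ΔHf° = 1·ΔHsub + 1·(ΣIE) + 1/2·D(Br2) + 1·EA + U
-351.2 = 1·(+159.3) + 1·(+520.2) + 1/2·(+223.8) + 1·(-324.6) + U
U = -351.2 − (+466.8) = -818.0 kJ/mol

U = -818.0 kJ/mol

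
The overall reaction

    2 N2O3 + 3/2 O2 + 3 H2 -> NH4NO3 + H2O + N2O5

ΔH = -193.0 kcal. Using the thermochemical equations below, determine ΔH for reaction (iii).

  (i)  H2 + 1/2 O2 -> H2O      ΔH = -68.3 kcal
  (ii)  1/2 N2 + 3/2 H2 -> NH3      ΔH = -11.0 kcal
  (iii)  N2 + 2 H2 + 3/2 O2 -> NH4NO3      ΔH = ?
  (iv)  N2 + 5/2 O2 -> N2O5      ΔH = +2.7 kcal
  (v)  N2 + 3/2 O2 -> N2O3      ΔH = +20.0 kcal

(i) as written (H2O already on the product side): -68.3 kcal
(ii): not needed (NH3 appears nowhere else).
(iii) as written (NH4NO3 already on the product side): contributes x
(iv) as written (N2O5 already on the product side): +2.7 kcal
(v) reversed and × 2 (reverse to put N2O3 on the reactant side; ×2 to match 2 N2O3 in the target): (-2)·(+20.0) = -40.0 kcal
-193.0 = (-68.3) + (+2.7) + (-40.0) + x
x = (-193.0 − (-105.6)) / (1) = -87.4 kcal

ΔH = -87.4 kcal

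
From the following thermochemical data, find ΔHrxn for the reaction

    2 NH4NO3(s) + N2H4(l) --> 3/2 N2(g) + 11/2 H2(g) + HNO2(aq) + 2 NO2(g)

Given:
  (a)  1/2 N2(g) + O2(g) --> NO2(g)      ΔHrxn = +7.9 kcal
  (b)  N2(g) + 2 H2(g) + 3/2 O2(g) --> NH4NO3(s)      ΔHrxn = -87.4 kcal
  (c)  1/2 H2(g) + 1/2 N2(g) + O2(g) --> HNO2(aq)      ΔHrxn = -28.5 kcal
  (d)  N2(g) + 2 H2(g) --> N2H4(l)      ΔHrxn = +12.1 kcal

(a) × 2: (2)·(+7.9) = +15.8 kcal
(b) reversed and × 2: (-2)·(-87.4) = +174.8 kcal
(c) as written: -28.5 kcal
(d) reversed: -12.1 kcal
By Hess's law, ΔHrxn = (2)·(+7.9) + (-2)·(-87.4) + (1)·(-28.5) + (-1)·(+12.1) = 150.0 kcal

ΔHrxn = 150.0 kcal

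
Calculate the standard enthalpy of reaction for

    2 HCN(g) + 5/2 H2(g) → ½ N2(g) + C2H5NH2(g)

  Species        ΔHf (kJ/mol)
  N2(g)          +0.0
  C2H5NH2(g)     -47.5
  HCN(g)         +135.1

ΔH° = -317.7 kJ/mol

Products: 1/2·(+0.0) + 1·(-47.5) = -47.5
Reactants: 2·(+135.1) + 5/2·(+0.0) = +270.2
ΔH° = (-47.5) − (+270.2) = -317.7 kJ/mol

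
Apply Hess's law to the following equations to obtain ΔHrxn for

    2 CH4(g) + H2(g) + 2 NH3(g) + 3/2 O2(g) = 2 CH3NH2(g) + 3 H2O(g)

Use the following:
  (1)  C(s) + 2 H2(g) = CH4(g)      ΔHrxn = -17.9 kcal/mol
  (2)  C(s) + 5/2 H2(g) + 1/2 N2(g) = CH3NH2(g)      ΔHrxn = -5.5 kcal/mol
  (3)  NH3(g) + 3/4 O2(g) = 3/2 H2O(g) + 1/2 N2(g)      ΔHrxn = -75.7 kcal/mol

(1) reversed and × 2: (-2)·(-17.9) = +35.8 kcal/mol
(2) × 2: (2)·(-5.5) = -11.0 kcal/mol
(3) × 2: (2)·(-75.7) = -151.4 kcal/mol
Since enthalpy is a state function, ΔHrxn = (-2)·(-17.9) + (2)·(-5.5) + (2)·(-75.7) = -126.6 kcal/mol

ΔHrxn = -126.6 kcal/mol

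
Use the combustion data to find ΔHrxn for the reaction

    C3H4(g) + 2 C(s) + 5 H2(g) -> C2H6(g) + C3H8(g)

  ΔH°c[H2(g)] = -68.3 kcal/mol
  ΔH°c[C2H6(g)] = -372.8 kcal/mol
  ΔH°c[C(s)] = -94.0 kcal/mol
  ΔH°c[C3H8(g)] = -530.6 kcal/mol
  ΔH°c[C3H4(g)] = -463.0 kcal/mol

Using ΔH = Σ nΔHc°(reactants) − Σ nΔHc°(products):
= [1·(-463.0) + 2·(-94.0) + 5·(-68.3)] − [1·(-372.8) + 1·(-530.6)]
= -89.1 kcal/mol

ΔHrxn = -89.1 kcal/mol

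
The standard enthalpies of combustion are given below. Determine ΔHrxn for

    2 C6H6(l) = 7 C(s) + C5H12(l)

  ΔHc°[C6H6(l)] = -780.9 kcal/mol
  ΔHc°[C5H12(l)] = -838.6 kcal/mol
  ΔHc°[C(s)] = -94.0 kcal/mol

With combustion enthalpies, reactants minus products:
= [2·(-780.9)] − [7·(-94.0) + 1·(-838.6)]
= -65.2 kcal/mol

ΔHrxn = -65.2 kcal/mol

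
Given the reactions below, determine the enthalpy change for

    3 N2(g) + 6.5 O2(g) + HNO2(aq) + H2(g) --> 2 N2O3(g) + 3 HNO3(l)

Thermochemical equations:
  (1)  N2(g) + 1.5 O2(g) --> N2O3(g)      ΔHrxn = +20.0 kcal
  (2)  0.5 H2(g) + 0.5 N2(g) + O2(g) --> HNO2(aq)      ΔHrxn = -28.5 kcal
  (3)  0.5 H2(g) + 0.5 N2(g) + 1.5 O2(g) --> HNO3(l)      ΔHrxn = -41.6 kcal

ΔHrxn = -56.3 kcal

(1) × 2: (2)·(+20.0) = +40.0 kcal
(2) reversed: +28.5 kcal
(3) × 3: (3)·(-41.6) = -124.8 kcal
ΔHrxn = (+40.0) + (+28.5) + (-124.8) = -56.3 kcal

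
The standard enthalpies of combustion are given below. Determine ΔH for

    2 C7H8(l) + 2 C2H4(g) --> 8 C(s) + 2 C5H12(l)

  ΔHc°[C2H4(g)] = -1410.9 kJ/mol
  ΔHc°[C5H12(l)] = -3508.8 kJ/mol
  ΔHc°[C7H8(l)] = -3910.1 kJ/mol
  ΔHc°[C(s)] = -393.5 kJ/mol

With combustion enthalpies, reactants minus products:
= [2·(-3910.1) + 2·(-1410.9)] − [8·(-393.5) + 2·(-3508.8)]
= -476.4 kJ/mol

ΔH = -476.4 kJ/mol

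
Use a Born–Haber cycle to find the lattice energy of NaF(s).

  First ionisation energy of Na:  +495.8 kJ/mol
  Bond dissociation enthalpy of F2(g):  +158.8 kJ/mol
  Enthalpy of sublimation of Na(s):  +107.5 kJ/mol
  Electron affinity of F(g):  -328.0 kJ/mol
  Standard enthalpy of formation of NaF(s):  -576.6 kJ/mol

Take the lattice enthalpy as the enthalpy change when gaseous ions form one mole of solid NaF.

ΔHf° = 1·ΔHsub + 1·(ΣIE) + 1/2·D(F2) + 1·EA + U
-576.6 = 1·(+107.5) + 1·(+495.8) + 1/2·(+158.8) + 1·(-328.0) + U
U = -576.6 − (+354.7) = -931.3 kJ/mol

U = -931.3 kJ/mol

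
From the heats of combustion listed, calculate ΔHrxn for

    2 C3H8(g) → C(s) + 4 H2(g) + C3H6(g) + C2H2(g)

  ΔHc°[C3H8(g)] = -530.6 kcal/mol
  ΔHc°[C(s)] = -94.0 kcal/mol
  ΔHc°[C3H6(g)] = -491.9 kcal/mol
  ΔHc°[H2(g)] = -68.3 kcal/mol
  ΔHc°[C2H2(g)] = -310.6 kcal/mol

Using ΔH = Σ nΔHc°(reactants) − Σ nΔHc°(products):
= [2·(-530.6)] − [1·(-94.0) + 4·(-68.3) + 1·(-491.9) + 1·(-310.6)]
= 108.5 kcal/mol

ΔHrxn = 108.5 kcal/mol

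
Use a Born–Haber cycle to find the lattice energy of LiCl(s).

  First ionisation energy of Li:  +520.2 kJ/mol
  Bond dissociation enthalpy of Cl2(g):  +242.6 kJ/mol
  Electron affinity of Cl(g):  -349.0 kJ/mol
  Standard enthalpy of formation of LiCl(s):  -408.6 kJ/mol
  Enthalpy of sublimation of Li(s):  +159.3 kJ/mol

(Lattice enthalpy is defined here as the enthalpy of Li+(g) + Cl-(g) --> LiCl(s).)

ΔHf° = 1·ΔHsub + 1·(ΣIE) + 1/2·D(Cl2) + 1·EA + U
-408.6 = 1·(+159.3) + 1·(+520.2) + 1/2·(+242.6) + 1·(-349.0) + U
U = -408.6 − (+451.8) = -860.4 kJ/mol

U = -860.4 kJ/mol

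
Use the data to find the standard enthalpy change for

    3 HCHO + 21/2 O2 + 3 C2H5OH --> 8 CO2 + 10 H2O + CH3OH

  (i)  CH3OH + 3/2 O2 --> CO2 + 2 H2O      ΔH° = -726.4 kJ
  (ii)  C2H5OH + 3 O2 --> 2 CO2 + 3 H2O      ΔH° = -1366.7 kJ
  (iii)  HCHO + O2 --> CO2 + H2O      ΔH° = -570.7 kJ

(i) reversed: +726.4 kJ
(ii) × 3: (3)·(-1366.7) = -4100.1 kJ
(iii) × 3: (3)·(-570.7) = -1712.1 kJ
Summing the manipulated equations, ΔH° = (+726.4) + (-4100.1) + (-1712.1) = -5085.8 kJ

ΔH° = -5085.8 kJ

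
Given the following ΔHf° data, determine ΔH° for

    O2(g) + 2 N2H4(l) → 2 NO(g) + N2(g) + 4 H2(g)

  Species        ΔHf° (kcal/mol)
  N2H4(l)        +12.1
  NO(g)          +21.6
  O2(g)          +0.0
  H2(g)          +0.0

Products: 2·(+21.6) + 1·(+0.0) + 4·(+0.0) = +43.2
Reactants: 1·(+0.0) + 2·(+12.1) = +24.2
ΔH° = (+43.2) − (+24.2) = 19.0 kcal/mol

ΔH° = 19.0 kcal/mol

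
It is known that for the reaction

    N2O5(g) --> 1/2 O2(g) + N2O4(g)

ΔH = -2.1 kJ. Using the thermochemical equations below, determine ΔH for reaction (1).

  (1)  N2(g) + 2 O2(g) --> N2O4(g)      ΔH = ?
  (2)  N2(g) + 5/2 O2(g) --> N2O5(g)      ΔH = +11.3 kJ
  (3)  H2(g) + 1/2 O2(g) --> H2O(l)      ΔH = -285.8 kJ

ΔH = 9.2 kJ

(1) as written: contributes x
(2) reversed: -11.3 kJ
(3): not needed.
-2.1 = (-11.3) + x
x = (-2.1 − (-11.3)) / (1) = 9.2 kJ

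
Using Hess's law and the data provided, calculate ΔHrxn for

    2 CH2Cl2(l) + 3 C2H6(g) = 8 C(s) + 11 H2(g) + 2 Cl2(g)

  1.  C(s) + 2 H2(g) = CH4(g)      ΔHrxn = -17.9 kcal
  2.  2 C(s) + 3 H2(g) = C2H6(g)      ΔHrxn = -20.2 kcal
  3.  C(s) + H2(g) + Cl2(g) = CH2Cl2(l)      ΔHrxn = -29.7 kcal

eq. 1: not needed.
eq. 2 reversed and × 3: (-3)·(-20.2) = +60.6 kcal
eq. 3 reversed and × 2: (-2)·(-29.7) = +59.4 kcal
By Hess's law, ΔHrxn = (+60.6) + (+59.4) = 120.0 kcal

ΔHrxn = 120.0 kcal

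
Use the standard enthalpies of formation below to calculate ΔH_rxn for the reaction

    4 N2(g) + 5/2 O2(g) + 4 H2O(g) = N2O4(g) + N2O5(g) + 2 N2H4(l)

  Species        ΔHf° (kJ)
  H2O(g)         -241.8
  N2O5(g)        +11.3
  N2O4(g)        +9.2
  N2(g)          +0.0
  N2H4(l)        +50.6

ΔH°rxn = Σ nΔHf°(products) − Σ nΔHf°(reactants).
Products: 1·(+9.2) + 1·(+11.3) + 2·(+50.6) = +121.7
Reactants: 4·(+0.0) + 5/2·(+0.0) + 4·(-241.8) = -967.2
ΔH_rxn = (+121.7) − (-967.2) = 1088.9 kJ

ΔH_rxn = 1088.9 kJ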